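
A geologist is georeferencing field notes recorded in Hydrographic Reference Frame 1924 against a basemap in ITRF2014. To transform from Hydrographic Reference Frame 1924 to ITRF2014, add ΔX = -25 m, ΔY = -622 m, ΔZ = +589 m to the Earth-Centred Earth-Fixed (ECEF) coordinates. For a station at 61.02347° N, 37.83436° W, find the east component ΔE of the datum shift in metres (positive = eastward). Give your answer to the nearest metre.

ΔE = -507 m

At φ = 61.02347°, λ = -37.83436°: sin φ = 0.874818, cos φ = 0.484451, sin λ = -0.613381, cos λ = 0.789787.
ΔE = −sin λ·ΔX + cos λ·ΔY = −(-0.613381)·(-25) + (0.789787)·(-622) = -506.58 m.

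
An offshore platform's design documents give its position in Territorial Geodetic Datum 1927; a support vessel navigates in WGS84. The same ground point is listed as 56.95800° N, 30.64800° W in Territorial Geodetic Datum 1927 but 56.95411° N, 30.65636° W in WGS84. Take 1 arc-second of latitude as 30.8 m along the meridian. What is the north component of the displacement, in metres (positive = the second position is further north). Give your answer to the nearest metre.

ΔN = -431 m

Δφ = 56.95411° − 56.95800° = -0.00389°; Δλ = -30.65636° − -30.64800° = -0.00836°.
1° of latitude = 3600 × 30.80 = 110880 m.
ΔN = Δφ × 110880 = -431.3 m; ΔE = Δλ × 110880 × cos(56.95800°) = -0.00836 × 110880 × 0.545254 = -505.4 m.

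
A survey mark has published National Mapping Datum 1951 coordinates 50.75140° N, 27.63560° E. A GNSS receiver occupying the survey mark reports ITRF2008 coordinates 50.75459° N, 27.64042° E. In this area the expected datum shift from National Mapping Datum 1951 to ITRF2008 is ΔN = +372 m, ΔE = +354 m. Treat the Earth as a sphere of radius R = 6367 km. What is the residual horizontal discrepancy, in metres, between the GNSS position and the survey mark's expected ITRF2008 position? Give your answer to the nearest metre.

23 m

Observed coordinate differences: Δφ = +0.00319°, Δλ = +0.00482°.
Converting to metres (1° lat = 111125 m, cos φ = 0.632686): observed ΔN = 354.5 m, observed ΔE = 338.9 m.
Subtracting the expected shift leaves a residual of 354.5 − (372) = -17.5 m north and 338.9 − (354) = -15.1 m east.
Residual distance = √((-17.5)² + (-15.1)²) = 23.1 m.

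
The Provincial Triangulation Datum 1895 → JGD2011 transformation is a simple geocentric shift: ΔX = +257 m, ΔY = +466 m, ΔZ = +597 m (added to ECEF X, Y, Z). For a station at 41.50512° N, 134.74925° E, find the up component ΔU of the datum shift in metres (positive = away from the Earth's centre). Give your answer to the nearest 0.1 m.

At φ = 41.50512°, λ = 134.74925°: sin φ = 0.662687, cos φ = 0.748897, sin λ = 0.710195, cos λ = -0.704005.
ΔU = cos φ cos λ·ΔX + cos φ sin λ·ΔY + sin φ·ΔZ = (0.748897)(-0.704005)(257) + (0.748897)(0.710195)(466) + (0.662687)(597) = 507.97 m.

ΔU = 508.0 m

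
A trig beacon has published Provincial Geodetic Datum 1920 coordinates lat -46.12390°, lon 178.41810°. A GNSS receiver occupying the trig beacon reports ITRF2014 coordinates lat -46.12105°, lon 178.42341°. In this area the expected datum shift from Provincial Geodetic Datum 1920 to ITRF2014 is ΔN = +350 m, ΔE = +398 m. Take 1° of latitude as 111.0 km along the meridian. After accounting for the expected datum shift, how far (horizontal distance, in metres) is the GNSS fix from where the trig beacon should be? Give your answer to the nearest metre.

35 m

Observed coordinate differences: Δφ = +0.00285°, Δλ = +0.00531°.
Converting to metres (1° lat = 111000 m, cos φ = 0.693101): observed ΔN = 316.4 m, observed ΔE = 408.5 m.
Subtracting the expected shift leaves a residual of 316.4 − (350) = -33.6 m north and 408.5 − (398) = 10.5 m east.
Residual distance = √((-33.6)² + 10.5²) = 35.3 m.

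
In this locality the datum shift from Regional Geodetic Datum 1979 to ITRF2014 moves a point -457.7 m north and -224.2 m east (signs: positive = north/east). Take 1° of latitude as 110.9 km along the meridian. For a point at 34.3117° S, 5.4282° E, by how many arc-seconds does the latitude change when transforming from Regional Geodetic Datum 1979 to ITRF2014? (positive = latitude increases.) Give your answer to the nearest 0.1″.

1° of latitude = 110.9 km, so Δφ = -457.7 / 110900 = -0.0041271° = -14.858″.

Δφ = -14.9″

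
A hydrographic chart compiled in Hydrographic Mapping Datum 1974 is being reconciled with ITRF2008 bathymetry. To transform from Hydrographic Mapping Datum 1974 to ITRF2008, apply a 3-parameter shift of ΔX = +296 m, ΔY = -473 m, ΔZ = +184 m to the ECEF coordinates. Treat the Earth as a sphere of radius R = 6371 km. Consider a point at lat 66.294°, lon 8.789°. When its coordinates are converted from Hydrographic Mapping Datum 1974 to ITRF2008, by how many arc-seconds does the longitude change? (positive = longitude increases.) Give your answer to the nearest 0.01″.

Δλ = -41.28″

sin φ = 0.915620, cos φ = 0.402044, sin λ = 0.152796, cos λ = 0.988258.
East component: ΔE = −sin λ·ΔX + cos λ·ΔY = −(0.152796)(296) + (0.988258)(-473) = -512.67 m.
1° of latitude spans πR/180 = 111195 m; at latitude φ, 1° of longitude spans that × cos φ = 44705.2 m, so Δλ = -512.67 / 44705.2 × 3600 = -41.284″.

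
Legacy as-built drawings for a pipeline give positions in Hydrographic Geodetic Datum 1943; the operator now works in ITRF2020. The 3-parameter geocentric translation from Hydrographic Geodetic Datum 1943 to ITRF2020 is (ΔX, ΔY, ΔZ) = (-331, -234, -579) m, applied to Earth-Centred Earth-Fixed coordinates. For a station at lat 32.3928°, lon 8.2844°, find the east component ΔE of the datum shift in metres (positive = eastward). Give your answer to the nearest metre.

The local east axis at (φ, λ) is (−sin λ, cos λ, 0), so ΔE = −sin(8.2844°)·(-331) + cos(8.2844°)·(-234) = -183.87 m.

ΔE = -184 m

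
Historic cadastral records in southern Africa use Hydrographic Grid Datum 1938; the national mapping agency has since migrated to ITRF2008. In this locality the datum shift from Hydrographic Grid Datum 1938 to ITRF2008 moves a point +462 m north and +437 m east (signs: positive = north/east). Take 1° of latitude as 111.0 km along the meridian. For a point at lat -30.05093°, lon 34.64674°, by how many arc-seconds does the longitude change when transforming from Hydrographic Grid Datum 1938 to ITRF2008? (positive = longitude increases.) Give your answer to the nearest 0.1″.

At latitude -30.05093°, cos φ = 0.865581.
1° of longitude at this latitude = 111.0 × cos φ = 96.08 km, so Δλ = 437.0 / 96079.4 = 0.0045483° = 16.374″.

Δλ = 16.4″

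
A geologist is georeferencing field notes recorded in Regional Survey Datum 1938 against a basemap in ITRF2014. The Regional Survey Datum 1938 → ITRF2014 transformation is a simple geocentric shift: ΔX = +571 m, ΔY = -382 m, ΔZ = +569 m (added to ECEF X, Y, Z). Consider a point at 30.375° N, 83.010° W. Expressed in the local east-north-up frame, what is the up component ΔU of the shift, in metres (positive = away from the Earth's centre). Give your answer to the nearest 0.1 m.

The local up (radial) axis is (cos φ cos λ, cos φ sin λ, sin φ), giving ΔU = 59.950 + 327.115 + 287.719 = 674.78 m.

ΔU = 674.8 m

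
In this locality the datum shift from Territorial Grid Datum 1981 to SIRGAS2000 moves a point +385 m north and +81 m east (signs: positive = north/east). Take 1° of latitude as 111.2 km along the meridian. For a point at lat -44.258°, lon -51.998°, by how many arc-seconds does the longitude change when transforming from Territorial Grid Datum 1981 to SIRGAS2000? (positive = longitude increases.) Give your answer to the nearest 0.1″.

At latitude -44.258°, cos φ = 0.716205.
1° of longitude at this latitude = 111.2 × cos φ = 79.64 km, so Δλ = 81.0 / 79641.9 = 0.0010171° = 3.661″.

Δλ = 3.7″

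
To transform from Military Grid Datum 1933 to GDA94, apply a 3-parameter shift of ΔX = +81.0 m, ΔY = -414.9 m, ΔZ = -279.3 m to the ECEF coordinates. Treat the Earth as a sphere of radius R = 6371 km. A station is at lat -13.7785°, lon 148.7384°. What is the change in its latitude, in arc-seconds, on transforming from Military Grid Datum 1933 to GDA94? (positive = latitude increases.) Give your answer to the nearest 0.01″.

Δφ = -10.98″

sin φ = -0.238169, cos φ = 0.971224, sin λ = 0.518946, cos λ = -0.854807.
North component: ΔN = −sin φ cos λ·ΔX − sin φ sin λ·ΔY + cos φ·ΔZ = −(-0.238169)(-0.854807)(81.0) − (-0.238169)(0.518946)(-414.9) + (0.971224)(-279.3) = -339.03 m.
1° of latitude spans πR/180 = 111195 m, so Δφ = -339.03 / 111195 × 3600 = -10.976″.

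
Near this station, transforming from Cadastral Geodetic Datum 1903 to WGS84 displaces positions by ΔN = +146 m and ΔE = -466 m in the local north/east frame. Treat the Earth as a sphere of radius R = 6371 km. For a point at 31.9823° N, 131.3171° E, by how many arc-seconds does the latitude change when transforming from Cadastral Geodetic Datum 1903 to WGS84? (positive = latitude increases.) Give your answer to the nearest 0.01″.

Δφ = 4.73″

On a sphere of radius R, 1 rad of latitude = R, so Δφ = ΔN / R = 146.0 / 6371000 = 2.2916e-05 rad = 4.727″.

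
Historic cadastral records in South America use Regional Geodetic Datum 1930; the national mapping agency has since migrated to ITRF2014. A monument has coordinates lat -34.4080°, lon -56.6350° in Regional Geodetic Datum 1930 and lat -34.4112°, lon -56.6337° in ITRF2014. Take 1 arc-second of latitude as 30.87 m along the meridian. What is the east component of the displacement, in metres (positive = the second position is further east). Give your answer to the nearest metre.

ΔE = 119 m

Δφ = -34.4112° − -34.4080° = -0.0032°; Δλ = -56.6337° − -56.6350° = +0.0013°.
1° of latitude = 3600 × 30.87 = 111132 m.
ΔN = Δφ × 111132 = -355.6 m; ΔE = Δλ × 111132 × cos(-34.4080°) = +0.0013 × 111132 × 0.825035 = 119.2 m.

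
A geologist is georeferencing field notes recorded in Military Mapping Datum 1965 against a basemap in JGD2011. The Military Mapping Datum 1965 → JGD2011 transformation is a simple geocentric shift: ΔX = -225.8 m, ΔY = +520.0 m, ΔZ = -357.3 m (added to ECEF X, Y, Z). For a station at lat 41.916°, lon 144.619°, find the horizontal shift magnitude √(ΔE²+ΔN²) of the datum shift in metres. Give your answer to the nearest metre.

At φ = 41.916°, λ = 144.619°: sin φ = 0.668040, cos φ = 0.744125, sin λ = 0.579011, cos λ = -0.815320.
ΔE = −sin λ·ΔX + cos λ·ΔY = −(0.579011)·(-225.8) + (-0.815320)·(520.0) = -293.23 m.
ΔN = −sin φ cos λ·ΔX − sin φ sin λ·ΔY + cos φ·ΔZ = −(0.668040)(-0.815320)(-225.8) − (0.668040)(0.579011)(520.0) + (0.744125)(-357.3) = -590.00 m.
Horizontal magnitude = √(ΔE² + ΔN²) = √((-293.23)² + (-590.00)²) = 658.85 m.

659 m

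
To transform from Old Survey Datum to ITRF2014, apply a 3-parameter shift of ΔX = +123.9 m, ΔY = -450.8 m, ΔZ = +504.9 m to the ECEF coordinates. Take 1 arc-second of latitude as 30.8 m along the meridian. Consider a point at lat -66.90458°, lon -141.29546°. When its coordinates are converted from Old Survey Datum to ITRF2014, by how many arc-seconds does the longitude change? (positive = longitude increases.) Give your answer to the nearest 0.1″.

Δλ = 35.5″

sin φ = -0.919853, cos φ = 0.392264, sin λ = -0.625304, cos λ = -0.780381.
East component: ΔE = −sin λ·ΔX + cos λ·ΔY = −(-0.625304)(123.9) + (-0.780381)(-450.8) = 429.27 m.
1° of latitude spans 3600 × 30.80 = 110880 m; at latitude φ, 1° of longitude spans that × cos φ = 43494.2 m, so Δλ = 429.27 / 43494.2 × 3600 = 35.531″.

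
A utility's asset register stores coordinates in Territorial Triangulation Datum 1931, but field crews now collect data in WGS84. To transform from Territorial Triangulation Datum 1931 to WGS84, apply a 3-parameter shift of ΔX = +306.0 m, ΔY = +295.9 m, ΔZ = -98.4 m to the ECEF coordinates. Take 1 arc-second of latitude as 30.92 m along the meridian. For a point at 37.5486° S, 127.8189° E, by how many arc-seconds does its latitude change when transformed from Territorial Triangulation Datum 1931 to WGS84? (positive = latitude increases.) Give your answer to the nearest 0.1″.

sin φ = -0.609434, cos φ = 0.792837, sin λ = 0.789953, cos λ = -0.613168.
North component: ΔN = −sin φ cos λ·ΔX − sin φ sin λ·ΔY + cos φ·ΔZ = −(-0.609434)(-0.613168)(306.0) − (-0.609434)(0.789953)(295.9) + (0.792837)(-98.4) = -49.91 m.
1° of latitude spans 3600 × 30.92 = 111312 m, so Δφ = -49.91 / 111312 × 3600 = -1.614″.

Δφ = -1.6″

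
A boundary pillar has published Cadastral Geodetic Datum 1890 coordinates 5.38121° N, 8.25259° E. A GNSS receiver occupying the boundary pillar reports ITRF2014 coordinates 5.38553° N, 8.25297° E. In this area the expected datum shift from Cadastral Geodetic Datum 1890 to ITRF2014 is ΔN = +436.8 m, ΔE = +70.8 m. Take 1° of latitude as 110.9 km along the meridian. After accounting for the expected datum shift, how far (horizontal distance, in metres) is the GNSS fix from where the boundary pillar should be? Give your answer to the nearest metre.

51 m

Observed coordinate differences: Δφ = +0.00432°, Δλ = +0.00038°.
Converting to metres (1° lat = 110900 m, cos φ = 0.995593): observed ΔN = 479.1 m, observed ΔE = 42.0 m.
Subtracting the expected shift leaves a residual of 479.1 − (436.8) = 42.3 m north and 42.0 − (70.8) = -28.8 m east.
Residual distance = √(42.3² + (-28.8)²) = 51.2 m.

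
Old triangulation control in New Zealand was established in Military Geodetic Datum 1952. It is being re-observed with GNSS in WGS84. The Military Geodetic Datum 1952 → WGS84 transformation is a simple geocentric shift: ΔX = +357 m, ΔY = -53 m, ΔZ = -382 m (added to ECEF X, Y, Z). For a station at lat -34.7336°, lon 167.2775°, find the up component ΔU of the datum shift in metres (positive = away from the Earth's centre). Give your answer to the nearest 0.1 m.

At φ = -34.7336°, λ = 167.2775°: sin φ = -0.569762, cos φ = 0.821810, sin λ = 0.220229, cos λ = -0.975448.
ΔU = cos φ cos λ·ΔX + cos φ sin λ·ΔY + sin φ·ΔZ = (0.821810)(-0.975448)(357) + (0.821810)(0.220229)(-53) + (-0.569762)(-382) = -78.13 m.

ΔU = -78.1 m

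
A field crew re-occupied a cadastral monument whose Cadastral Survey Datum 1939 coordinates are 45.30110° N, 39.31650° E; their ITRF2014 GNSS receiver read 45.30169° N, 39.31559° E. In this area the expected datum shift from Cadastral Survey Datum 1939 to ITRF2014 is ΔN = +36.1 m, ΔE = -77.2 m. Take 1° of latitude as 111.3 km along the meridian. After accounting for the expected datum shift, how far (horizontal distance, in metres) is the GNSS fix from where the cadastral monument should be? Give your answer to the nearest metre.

30 m

Observed coordinate differences: Δφ = +0.00059°, Δλ = -0.00091°.
Converting to metres (1° lat = 111300 m, cos φ = 0.703381): observed ΔN = 65.7 m, observed ΔE = -71.2 m.
Subtracting the expected shift leaves a residual of 65.7 − (36.1) = 29.6 m north and -71.2 − (-77.2) = 6.0 m east.
Residual distance = √(29.6² + 6.0²) = 30.2 m.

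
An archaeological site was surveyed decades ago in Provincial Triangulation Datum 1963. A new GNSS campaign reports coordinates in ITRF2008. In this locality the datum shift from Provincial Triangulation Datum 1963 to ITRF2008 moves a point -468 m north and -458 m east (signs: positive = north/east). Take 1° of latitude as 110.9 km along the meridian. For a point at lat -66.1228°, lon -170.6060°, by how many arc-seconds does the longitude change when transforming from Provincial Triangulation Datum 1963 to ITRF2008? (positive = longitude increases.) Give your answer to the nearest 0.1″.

Δλ = -36.7″

At latitude -66.1228°, cos φ = 0.404778.
1° of longitude at this latitude = 110.9 × cos φ = 44.89 km, so Δλ = -458.0 / 44889.9 = -0.0102028° = -36.730″.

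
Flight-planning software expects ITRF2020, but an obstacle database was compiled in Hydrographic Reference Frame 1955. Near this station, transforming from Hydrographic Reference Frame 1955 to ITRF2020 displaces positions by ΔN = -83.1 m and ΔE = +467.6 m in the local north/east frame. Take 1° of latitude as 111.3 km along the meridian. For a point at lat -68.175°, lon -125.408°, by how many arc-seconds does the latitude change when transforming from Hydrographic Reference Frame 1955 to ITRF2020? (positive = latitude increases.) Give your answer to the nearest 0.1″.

Δφ = -2.7″

1° of latitude = 111.3 km, so Δφ = -83.1 / 111300 = -0.0007466° = -2.688″.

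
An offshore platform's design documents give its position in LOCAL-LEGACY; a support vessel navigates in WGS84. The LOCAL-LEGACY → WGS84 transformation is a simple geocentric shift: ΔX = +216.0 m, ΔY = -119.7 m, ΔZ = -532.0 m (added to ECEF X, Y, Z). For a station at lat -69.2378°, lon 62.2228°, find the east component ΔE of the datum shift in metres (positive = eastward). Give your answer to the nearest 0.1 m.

ΔE = -246.9 m

At φ = -69.2378°, λ = 62.2228°: sin φ = -0.935060, cos φ = 0.354490, sin λ = 0.884766, cos λ = 0.466035.
ΔE = −sin λ·ΔX + cos λ·ΔY = −(0.884766)·(216.0) + (0.466035)·(-119.7) = -246.89 m.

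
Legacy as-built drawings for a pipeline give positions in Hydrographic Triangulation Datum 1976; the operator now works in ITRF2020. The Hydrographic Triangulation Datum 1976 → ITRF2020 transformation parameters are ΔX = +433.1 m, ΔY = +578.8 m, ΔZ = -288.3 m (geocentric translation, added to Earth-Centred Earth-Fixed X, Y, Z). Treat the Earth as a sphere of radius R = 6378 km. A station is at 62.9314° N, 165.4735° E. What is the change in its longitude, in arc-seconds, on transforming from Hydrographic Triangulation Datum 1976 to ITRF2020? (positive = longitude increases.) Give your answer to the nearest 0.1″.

sin φ = 0.890462, cos φ = 0.455057, sin λ = 0.250828, cos λ = -0.968032.
East component: ΔE = −sin λ·ΔX + cos λ·ΔY = −(0.250828)(433.1) + (-0.968032)(578.8) = -668.93 m.
1° of latitude spans πR/180 = 111317 m; at latitude φ, 1° of longitude spans that × cos φ = 50655.6 m, so Δλ = -668.93 / 50655.6 × 3600 = -47.540″.

Δλ = -47.5″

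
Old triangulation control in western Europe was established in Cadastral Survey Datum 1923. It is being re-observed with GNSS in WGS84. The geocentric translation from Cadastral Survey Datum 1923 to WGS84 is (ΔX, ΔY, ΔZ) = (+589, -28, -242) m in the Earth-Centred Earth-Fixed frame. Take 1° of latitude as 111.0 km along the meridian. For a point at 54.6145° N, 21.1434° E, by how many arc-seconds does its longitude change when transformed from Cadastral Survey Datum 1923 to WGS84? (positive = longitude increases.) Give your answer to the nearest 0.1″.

sin φ = 0.815274, cos φ = 0.579075, sin λ = 0.360703, cos λ = 0.932681.
East component: ΔE = −sin λ·ΔX + cos λ·ΔY = −(0.360703)(589) + (0.932681)(-28) = -238.57 m.
1° of latitude spans 111000 m; at latitude φ, 1° of longitude spans that × cos φ = 64277.3 m, so Δλ = -238.57 / 64277.3 × 3600 = -13.362″.

Δλ = -13.4″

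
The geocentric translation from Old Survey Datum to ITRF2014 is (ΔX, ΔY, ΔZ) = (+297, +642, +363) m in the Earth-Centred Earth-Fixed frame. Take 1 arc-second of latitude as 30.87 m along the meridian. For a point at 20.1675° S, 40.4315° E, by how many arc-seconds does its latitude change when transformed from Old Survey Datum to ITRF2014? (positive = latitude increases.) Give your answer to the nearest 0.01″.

sin φ = -0.344766, cos φ = 0.938689, sin λ = 0.648538, cos λ = 0.761182.
North component: ΔN = −sin φ cos λ·ΔX − sin φ sin λ·ΔY + cos φ·ΔZ = −(-0.344766)(0.761182)(297) − (-0.344766)(0.648538)(642) + (0.938689)(363) = 562.23 m.
1° of latitude spans 3600 × 30.87 = 111132 m, so Δφ = 562.23 / 111132 × 3600 = 18.213″.

Δφ = 18.21″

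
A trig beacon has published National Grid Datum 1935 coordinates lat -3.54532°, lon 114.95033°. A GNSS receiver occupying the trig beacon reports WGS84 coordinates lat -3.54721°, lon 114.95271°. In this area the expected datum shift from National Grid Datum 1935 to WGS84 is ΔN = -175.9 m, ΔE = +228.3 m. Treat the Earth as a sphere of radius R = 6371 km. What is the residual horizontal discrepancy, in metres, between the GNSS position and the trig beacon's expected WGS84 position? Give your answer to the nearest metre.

Observed coordinate differences: Δφ = -0.00189°, Δλ = +0.00238°.
Converting to metres (1° lat = 111195 m, cos φ = 0.998086): observed ΔN = -210.2 m, observed ΔE = 264.1 m.
Subtracting the expected shift leaves a residual of -210.2 − (-175.9) = -34.3 m north and 264.1 − (228.3) = 35.8 m east.
Residual distance = √((-34.3)² + 35.8²) = 49.6 m.

50 m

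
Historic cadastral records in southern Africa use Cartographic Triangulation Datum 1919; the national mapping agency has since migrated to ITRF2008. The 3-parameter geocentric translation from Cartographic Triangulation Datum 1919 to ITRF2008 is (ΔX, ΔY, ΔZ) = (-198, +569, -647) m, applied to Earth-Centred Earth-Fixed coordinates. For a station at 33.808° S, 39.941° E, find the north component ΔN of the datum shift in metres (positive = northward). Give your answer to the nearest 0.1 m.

ΔN = -418.8 m

The local north axis is (−sin φ cos λ, −sin φ sin λ, cos φ), giving ΔN = -84.468 + 203.256 − 537.597 = -418.81 m.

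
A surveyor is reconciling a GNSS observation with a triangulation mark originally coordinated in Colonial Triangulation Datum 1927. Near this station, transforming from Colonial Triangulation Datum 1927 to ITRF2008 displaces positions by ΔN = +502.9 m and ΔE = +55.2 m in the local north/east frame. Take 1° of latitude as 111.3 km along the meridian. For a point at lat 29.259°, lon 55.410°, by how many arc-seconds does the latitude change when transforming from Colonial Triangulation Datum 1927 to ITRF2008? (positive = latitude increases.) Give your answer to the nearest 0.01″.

Δφ = 16.27″

1° of latitude = 111.3 km, so Δφ = 502.9 / 111300 = 0.0045184° = 16.266″.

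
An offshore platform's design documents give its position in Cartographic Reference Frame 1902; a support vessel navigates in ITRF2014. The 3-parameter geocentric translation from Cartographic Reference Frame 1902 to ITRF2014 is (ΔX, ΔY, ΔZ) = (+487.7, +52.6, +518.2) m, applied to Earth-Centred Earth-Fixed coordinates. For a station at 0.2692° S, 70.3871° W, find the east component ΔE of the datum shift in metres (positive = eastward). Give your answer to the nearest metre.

The local east axis at (φ, λ) is (−sin λ, cos λ, 0), so ΔE = −sin(-70.3871°)·487.7 + cos(-70.3871°)·52.6 = 477.06 m.

ΔE = 477 m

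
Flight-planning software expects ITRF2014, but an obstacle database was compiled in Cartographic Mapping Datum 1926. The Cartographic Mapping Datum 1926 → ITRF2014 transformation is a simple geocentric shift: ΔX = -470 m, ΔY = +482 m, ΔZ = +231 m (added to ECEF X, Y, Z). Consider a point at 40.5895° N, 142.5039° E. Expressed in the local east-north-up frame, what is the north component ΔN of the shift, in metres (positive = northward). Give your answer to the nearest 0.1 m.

At φ = 40.5895°, λ = 142.5039°: sin φ = 0.650635, cos φ = 0.759391, sin λ = 0.608707, cos λ = -0.793395.
ΔN = −sin φ cos λ·ΔX − sin φ sin λ·ΔY + cos φ·ΔZ = −(0.650635)(-0.793395)(-470) − (0.650635)(0.608707)(482) + (0.759391)(231) = -258.09 m.

ΔN = -258.1 m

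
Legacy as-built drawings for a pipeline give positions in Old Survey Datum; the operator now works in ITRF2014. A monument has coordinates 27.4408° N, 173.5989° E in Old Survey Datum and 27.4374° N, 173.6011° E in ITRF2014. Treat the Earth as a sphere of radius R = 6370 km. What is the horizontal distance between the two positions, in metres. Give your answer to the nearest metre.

Δφ = 27.4374° − 27.4408° = -0.0034°; Δλ = 173.6011° − 173.5989° = +0.0022°.
1° along a meridian = πR/180 = 111177 m.
ΔN = Δφ × 111177 = -378.0 m; ΔE = Δλ × 111177 × cos(27.4408°) = +0.0022 × 111177 × 0.887487 = 217.1 m.
Distance = √(ΔE² + ΔN²) = √(217.1² + (-378.0)²) = 435.9 m.

436 m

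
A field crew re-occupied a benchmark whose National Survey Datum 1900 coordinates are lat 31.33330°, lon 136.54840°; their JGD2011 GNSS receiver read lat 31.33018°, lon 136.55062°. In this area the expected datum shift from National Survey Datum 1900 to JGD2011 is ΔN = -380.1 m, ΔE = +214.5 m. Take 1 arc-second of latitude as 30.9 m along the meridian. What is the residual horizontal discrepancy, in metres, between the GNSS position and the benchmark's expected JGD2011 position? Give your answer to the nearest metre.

Observed coordinate differences: Δφ = -0.00312°, Δλ = +0.00222°.
Converting to metres (1° lat = 111240 m, cos φ = 0.854157): observed ΔN = -347.1 m, observed ΔE = 210.9 m.
Subtracting the expected shift leaves a residual of -347.1 − (-380.1) = 33.0 m north and 210.9 − (214.5) = -3.6 m east.
Residual distance = √(33.0² + (-3.6)²) = 33.2 m.

33 m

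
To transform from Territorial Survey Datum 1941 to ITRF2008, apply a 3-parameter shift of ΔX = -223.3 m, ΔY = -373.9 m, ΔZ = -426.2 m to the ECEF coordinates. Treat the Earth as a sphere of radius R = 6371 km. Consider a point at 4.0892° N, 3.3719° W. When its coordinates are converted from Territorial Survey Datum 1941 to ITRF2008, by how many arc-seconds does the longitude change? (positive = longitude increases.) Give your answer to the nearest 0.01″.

sin φ = 0.071309, cos φ = 0.997454, sin λ = -0.058817, cos λ = 0.998269.
East component: ΔE = −sin λ·ΔX + cos λ·ΔY = −(-0.058817)(-223.3) + (0.998269)(-373.9) = -386.39 m.
1° of latitude spans πR/180 = 111195 m; at latitude φ, 1° of longitude spans that × cos φ = 110911.9 m, so Δλ = -386.39 / 110911.9 × 3600 = -12.541″.

Δλ = -12.54″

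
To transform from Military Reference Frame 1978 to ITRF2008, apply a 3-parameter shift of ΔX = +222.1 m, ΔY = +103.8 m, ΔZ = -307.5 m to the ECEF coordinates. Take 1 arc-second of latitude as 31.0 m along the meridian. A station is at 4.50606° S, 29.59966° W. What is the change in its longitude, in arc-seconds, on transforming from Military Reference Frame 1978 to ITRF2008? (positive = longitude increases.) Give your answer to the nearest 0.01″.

sin φ = -0.078565, cos φ = 0.996909, sin λ = -0.493937, cos λ = 0.869498.
East component: ΔE = −sin λ·ΔX + cos λ·ΔY = −(-0.493937)(222.1) + (0.869498)(103.8) = 199.96 m.
1° of latitude spans 3600 × 31.00 = 111600 m; at latitude φ, 1° of longitude spans that × cos φ = 111255.0 m, so Δλ = 199.96 / 111255.0 × 3600 = 6.470″.

Δλ = 6.47″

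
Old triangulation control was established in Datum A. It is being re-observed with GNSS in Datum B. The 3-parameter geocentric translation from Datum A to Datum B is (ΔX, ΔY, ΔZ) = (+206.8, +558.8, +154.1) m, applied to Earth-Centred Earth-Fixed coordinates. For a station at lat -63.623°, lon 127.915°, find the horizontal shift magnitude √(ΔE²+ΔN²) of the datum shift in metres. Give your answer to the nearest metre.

At φ = -63.623°, λ = 127.915°: sin φ = -0.895890, cos φ = 0.444276, sin λ = 0.788923, cos λ = -0.614492.
ΔE = −sin λ·ΔX + cos λ·ΔY = −(0.788923)·(206.8) + (-0.614492)·(558.8) = -506.53 m.
ΔN = −sin φ cos λ·ΔX − sin φ sin λ·ΔY + cos φ·ΔZ = −(-0.895890)(-0.614492)(206.8) − (-0.895890)(0.788923)(558.8) + (0.444276)(154.1) = 349.57 m.
Horizontal magnitude = √(ΔE² + ΔN²) = √((-506.53)² + 349.57²) = 615.44 m.

615 m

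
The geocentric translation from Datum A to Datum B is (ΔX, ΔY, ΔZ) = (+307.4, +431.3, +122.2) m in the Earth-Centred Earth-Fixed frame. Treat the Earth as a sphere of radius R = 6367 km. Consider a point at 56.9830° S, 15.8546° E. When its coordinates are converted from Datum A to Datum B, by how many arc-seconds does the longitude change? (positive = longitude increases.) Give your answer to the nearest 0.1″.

sin φ = -0.838509, cos φ = 0.544888, sin λ = 0.273197, cos λ = 0.961958.
East component: ΔE = −sin λ·ΔX + cos λ·ΔY = −(0.273197)(307.4) + (0.961958)(431.3) = 330.91 m.
1° of latitude spans πR/180 = 111125 m; at latitude φ, 1° of longitude spans that × cos φ = 60550.7 m, so Δλ = 330.91 / 60550.7 × 3600 = 19.674″.

Δλ = 19.7″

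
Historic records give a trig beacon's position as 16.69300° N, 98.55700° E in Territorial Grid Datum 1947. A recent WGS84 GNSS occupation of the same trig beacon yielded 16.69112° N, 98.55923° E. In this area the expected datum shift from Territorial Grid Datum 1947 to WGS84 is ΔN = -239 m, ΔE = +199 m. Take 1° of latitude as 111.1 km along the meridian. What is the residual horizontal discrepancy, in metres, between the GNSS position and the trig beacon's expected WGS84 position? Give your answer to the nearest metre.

Observed coordinate differences: Δφ = -0.00188°, Δλ = +0.00223°.
Converting to metres (1° lat = 111100 m, cos φ = 0.957858): observed ΔN = -208.9 m, observed ΔE = 237.3 m.
Subtracting the expected shift leaves a residual of -208.9 − (-239) = 30.1 m north and 237.3 − (199) = 38.3 m east.
Residual distance = √(30.1² + 38.3²) = 48.7 m.

49 m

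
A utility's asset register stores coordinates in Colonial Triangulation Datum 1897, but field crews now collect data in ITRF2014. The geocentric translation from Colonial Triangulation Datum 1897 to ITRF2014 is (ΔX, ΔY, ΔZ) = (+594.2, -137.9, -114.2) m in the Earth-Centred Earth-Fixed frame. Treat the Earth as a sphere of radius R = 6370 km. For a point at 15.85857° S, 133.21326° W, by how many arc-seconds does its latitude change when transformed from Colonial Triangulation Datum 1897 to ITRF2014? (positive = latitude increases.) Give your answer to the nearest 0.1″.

sin φ = -0.273264, cos φ = 0.961939, sin λ = -0.728810, cos λ = -0.684716.
North component: ΔN = −sin φ cos λ·ΔX − sin φ sin λ·ΔY + cos φ·ΔZ = −(-0.273264)(-0.684716)(594.2) − (-0.273264)(-0.728810)(-137.9) + (0.961939)(-114.2) = -193.57 m.
1° of latitude spans πR/180 = 111177 m, so Δφ = -193.57 / 111177 × 3600 = -6.268″.

Δφ = -6.3″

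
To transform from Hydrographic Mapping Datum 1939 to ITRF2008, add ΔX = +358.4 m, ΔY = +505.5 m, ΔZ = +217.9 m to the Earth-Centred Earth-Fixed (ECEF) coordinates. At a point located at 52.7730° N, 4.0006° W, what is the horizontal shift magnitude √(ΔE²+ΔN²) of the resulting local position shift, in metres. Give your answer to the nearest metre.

544 m

The local east axis at (φ, λ) is (−sin λ, cos λ, 0), so ΔE = −sin(-4.0006°)·358.4 + cos(-4.0006°)·505.5 = 529.27 m.
The local north axis is (−sin φ cos λ, −sin φ sin λ, cos φ), giving ΔN = -284.679 + 28.081 + 131.824 = -124.77 m.
Horizontal magnitude = √(ΔE² + ΔN²) = √(529.27² + (-124.77)²) = 543.78 m.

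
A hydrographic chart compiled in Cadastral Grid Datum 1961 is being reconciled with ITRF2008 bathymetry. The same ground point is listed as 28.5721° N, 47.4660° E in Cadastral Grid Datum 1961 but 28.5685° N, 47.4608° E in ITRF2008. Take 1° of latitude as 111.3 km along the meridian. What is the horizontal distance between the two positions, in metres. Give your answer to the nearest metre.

647 m

Δφ = 28.5685° − 28.5721° = -0.0036°; Δλ = 47.4608° − 47.4660° = -0.0052°.
ΔN = Δφ × 111300 = -400.7 m; ΔE = Δλ × 111300 × cos(28.5721°) = -0.0052 × 111300 × 0.878216 = -508.3 m.
Distance = √(ΔE² + ΔN²) = √((-508.3)² + (-400.7)²) = 647.2 m.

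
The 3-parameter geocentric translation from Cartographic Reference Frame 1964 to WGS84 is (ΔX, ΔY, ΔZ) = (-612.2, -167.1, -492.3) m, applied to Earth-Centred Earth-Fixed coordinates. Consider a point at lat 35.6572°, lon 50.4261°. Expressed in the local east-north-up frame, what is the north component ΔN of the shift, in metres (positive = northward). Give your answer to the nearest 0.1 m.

ΔN = -97.6 m

The local north axis is (−sin φ cos λ, −sin φ sin λ, cos φ), giving ΔN = 227.354 + 75.083 − 400.003 = -97.57 m.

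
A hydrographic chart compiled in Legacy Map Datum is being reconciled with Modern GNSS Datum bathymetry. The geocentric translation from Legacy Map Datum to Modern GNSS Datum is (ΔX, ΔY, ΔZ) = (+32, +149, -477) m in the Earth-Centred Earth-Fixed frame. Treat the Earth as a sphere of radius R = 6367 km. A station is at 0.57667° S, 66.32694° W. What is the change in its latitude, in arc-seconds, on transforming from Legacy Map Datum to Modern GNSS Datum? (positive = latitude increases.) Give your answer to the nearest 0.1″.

Δφ = -15.5″

sin φ = -0.010065, cos φ = 0.999949, sin λ = -0.915851, cos λ = 0.401517.
North component: ΔN = −sin φ cos λ·ΔX − sin φ sin λ·ΔY + cos φ·ΔZ = −(-0.010065)(0.401517)(32) − (-0.010065)(-0.915851)(149) + (0.999949)(-477) = -478.22 m.
1° of latitude spans πR/180 = 111125 m, so Δφ = -478.22 / 111125 × 3600 = -15.492″.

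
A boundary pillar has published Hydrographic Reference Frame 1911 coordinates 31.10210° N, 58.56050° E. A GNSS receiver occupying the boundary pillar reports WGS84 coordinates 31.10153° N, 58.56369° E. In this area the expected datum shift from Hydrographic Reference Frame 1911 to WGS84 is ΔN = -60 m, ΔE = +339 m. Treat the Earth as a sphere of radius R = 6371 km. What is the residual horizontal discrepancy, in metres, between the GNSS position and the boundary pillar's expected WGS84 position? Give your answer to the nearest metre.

35 m

Observed coordinate differences: Δφ = -0.00057°, Δλ = +0.00319°.
Converting to metres (1° lat = 111195 m, cos φ = 0.856248): observed ΔN = -63.4 m, observed ΔE = 303.7 m.
Subtracting the expected shift leaves a residual of -63.4 − (-60) = -3.4 m north and 303.7 − (339) = -35.3 m east.
Residual distance = √((-3.4)² + (-35.3)²) = 35.4 m.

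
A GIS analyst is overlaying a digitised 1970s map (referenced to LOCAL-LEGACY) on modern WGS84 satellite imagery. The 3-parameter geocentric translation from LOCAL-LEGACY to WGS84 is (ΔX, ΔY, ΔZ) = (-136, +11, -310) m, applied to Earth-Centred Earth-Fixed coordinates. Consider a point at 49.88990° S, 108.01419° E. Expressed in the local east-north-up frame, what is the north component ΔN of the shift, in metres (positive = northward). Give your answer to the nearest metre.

ΔN = -160 m

At φ = -49.88990°, λ = 108.01419°: sin φ = -0.764808, cos φ = 0.644258, sin λ = 0.950980, cos λ = -0.309253.
ΔN = −sin φ cos λ·ΔX − sin φ sin λ·ΔY + cos φ·ΔZ = −(-0.764808)(-0.309253)(-136) − (-0.764808)(0.950980)(11) + (0.644258)(-310) = -159.55 m.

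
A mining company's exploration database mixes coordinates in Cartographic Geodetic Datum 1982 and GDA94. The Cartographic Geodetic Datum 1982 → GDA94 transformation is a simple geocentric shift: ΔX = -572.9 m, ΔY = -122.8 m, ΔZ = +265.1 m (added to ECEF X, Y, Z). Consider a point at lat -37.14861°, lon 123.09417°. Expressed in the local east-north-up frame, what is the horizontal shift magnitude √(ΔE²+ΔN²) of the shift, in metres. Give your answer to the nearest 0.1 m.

At φ = -37.14861°, λ = 123.09417°: sin φ = -0.603884, cos φ = 0.797072, sin λ = 0.837774, cos λ = -0.546017.
ΔE = −sin λ·ΔX + cos λ·ΔY = −(0.837774)·(-572.9) + (-0.546017)·(-122.8) = 547.01 m.
ΔN = −sin φ cos λ·ΔX − sin φ sin λ·ΔY + cos φ·ΔZ = −(-0.603884)(-0.546017)(-572.9) − (-0.603884)(0.837774)(-122.8) + (0.797072)(265.1) = 338.08 m.
Horizontal magnitude = √(ΔE² + ΔN²) = √(547.01² + 338.08²) = 643.06 m.

643.1 m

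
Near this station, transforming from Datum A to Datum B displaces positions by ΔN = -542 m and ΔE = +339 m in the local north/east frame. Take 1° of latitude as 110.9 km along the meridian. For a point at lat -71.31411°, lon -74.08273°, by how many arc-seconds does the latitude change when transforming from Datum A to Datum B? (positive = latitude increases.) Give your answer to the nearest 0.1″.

Δφ = -17.6″

1° of latitude = 110.9 km, so Δφ = -542.0 / 110900 = -0.0048873° = -17.594″.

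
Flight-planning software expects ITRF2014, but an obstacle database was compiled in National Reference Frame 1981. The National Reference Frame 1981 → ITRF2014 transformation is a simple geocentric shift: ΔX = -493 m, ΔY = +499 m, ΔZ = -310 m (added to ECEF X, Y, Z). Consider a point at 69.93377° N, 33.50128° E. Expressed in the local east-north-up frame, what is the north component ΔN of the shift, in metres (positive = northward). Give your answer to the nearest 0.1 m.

ΔN = 21.1 m

At φ = 69.93377°, λ = 33.50128°: sin φ = 0.939297, cos φ = 0.343106, sin λ = 0.551956, cos λ = 0.833873.
ΔN = −sin φ cos λ·ΔX − sin φ sin λ·ΔY + cos φ·ΔZ = −(0.939297)(0.833873)(-493) − (0.939297)(0.551956)(499) + (0.343106)(-310) = 21.08 m.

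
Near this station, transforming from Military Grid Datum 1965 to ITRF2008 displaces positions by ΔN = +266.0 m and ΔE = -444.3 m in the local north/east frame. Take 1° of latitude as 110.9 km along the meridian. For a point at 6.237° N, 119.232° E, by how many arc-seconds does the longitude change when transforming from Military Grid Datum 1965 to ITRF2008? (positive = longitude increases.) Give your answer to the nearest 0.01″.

At latitude 6.237°, cos φ = 0.994081.
1° of longitude at this latitude = 110.9 × cos φ = 110.24 km, so Δλ = -444.3 / 110243.6 = -0.0040302° = -14.509″.

Δλ = -14.51″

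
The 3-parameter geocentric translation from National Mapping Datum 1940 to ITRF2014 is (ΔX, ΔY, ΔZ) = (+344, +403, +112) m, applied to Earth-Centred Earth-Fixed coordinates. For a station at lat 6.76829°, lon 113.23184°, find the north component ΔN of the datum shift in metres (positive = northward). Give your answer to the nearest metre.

ΔN = 84 m

The local north axis is (−sin φ cos λ, −sin φ sin λ, cos φ), giving ΔN = 15.992 − 43.644 + 111.219 = 83.57 m.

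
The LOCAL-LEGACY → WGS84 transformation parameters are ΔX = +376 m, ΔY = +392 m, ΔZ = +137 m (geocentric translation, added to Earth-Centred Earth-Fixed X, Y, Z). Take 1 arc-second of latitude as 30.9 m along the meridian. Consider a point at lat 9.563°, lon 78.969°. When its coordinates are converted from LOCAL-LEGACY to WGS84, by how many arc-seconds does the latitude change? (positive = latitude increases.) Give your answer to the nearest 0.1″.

Δφ = 1.9″

sin φ = 0.166132, cos φ = 0.986104, sin λ = 0.981524, cos λ = 0.191340.
North component: ΔN = −sin φ cos λ·ΔX − sin φ sin λ·ΔY + cos φ·ΔZ = −(0.166132)(0.191340)(376) − (0.166132)(0.981524)(392) + (0.986104)(137) = 59.22 m.
1° of latitude spans 3600 × 30.90 = 111240 m, so Δφ = 59.22 / 111240 × 3600 = 1.917″.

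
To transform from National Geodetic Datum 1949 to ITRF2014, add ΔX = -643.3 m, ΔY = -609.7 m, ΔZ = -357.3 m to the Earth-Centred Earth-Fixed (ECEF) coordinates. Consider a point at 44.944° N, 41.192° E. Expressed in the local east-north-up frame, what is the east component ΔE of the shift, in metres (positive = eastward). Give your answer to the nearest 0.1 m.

ΔE = -35.1 m

At φ = 44.944°, λ = 41.192°: sin φ = 0.706415, cos φ = 0.707798, sin λ = 0.658584, cos λ = 0.752507.
ΔE = −sin λ·ΔX + cos λ·ΔY = −(0.658584)·(-643.3) + (0.752507)·(-609.7) = -35.14 m.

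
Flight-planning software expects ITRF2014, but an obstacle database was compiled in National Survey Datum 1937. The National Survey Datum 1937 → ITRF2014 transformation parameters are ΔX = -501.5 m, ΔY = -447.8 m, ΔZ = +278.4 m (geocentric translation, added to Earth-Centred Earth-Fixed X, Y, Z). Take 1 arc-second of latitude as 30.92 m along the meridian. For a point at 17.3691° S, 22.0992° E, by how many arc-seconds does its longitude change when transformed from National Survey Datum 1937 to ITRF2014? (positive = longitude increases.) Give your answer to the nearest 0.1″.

Δλ = -7.7″

sin φ = -0.298526, cos φ = 0.954401, sin λ = 0.376211, cos λ = 0.926534.
East component: ΔE = −sin λ·ΔX + cos λ·ΔY = −(0.376211)(-501.5) + (0.926534)(-447.8) = -226.23 m.
1° of latitude spans 3600 × 30.92 = 111312 m; at latitude φ, 1° of longitude spans that × cos φ = 106236.3 m, so Δλ = -226.23 / 106236.3 × 3600 = -7.666″.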